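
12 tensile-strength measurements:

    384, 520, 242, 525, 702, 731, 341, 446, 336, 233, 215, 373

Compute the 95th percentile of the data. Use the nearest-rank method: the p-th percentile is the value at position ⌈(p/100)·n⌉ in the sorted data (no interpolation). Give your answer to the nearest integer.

731

Sorted: 215, 233, 242, 336, 341, 373, 384, 446, 520, 525, 702, 731.
n = 12.
Position = ⌈95/100 · 12⌉ = ⌈11.4⌉ = 12.
The value at rank 12 is 731.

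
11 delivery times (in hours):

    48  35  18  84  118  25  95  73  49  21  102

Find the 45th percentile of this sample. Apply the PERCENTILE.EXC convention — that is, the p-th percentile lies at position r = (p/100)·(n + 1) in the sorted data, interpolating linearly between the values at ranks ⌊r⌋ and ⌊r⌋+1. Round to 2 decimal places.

Sorted: 18, 21, 25, 35, 48, 49, 73, 84, 95, 102, 118.
n = 11.
r = (45/100)·(11 + 1) = 5.4.
Rank 5 is 48 and rank 6 is 49.
Interpolate: 48 + 0.4·(49 − 48) = 48 + 0.4·1 = 48.4.

48.40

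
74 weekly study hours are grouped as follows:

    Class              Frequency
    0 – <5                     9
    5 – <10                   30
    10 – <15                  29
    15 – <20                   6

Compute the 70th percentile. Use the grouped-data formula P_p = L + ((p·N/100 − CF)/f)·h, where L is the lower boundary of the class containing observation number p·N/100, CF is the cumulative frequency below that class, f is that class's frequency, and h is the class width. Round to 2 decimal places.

N = 74; target position k = 70/100 · 74 = 51.8.
Cumulative frequencies: 9, 39, 68, 74.
Observation 51.8 falls in the class 10 – <15.
L = 10, CF = 39, f = 29, h = 5.
P70 = 10 + ((51.8 − 39)/29)·5 = 10 + 2.2069 = 12.2069.

12.21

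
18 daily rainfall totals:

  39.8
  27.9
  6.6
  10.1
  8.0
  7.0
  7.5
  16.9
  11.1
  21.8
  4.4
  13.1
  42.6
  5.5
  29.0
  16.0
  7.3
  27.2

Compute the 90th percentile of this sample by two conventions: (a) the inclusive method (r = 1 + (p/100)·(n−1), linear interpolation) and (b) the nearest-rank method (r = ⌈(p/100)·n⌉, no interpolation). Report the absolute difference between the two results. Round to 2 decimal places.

Sorted: 4.4, 5.5, 6.6, 7.0, 7.3, 7.5, 8.0, 10.1, 11.1, 13.1, 16.0, 16.9, 21.8, 27.2, 27.9, 29.0, 39.8, 42.6.
n = 18.
(a) r = 16.3; between ranks 16 (29.0) and 17 (39.8): 32.24.
(b) the nearest-rank method: rank 17 → 39.8.
|32.24 − 39.8| = 7.56.

7.56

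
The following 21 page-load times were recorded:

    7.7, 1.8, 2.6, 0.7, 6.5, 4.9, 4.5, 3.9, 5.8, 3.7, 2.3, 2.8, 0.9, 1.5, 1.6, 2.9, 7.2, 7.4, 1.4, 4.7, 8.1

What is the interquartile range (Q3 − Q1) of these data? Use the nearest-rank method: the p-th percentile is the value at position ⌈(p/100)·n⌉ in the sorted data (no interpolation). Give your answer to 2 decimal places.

4.00

Sorted: 0.7, 0.9, 1.4, 1.5, 1.6, 1.8, 2.3, 2.6, 2.8, 2.9, 3.7, 3.9, 4.5, 4.7, 4.9, 5.8, 6.5, 7.2, 7.4, 7.7, 8.1.
n = 21.
P25: rank ⌈25/100·21⌉ = 6 → 1.8.
P75: rank ⌈75/100·21⌉ = 16 → 5.8.
Difference: 5.8 − 1.8 = 4.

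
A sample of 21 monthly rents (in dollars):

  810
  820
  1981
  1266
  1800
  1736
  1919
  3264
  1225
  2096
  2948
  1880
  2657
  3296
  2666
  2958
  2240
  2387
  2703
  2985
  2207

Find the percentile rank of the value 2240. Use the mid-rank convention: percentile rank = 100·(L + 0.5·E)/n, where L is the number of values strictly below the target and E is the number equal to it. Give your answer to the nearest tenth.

Sorted: 810, 820, 1225, 1266, 1736, 1800, 1880, 1919, 1981, 2096, 2207, 2240, 2387, 2657, 2666, 2703, 2948, 2958, 2985, 3264, 3296.
Count below 2240: L = 11; count equal: E = 1; n = 21.
Percentile rank = 100·(11 + 0.5·1)/21 = 100·11.5/21 = 54.76.

54.8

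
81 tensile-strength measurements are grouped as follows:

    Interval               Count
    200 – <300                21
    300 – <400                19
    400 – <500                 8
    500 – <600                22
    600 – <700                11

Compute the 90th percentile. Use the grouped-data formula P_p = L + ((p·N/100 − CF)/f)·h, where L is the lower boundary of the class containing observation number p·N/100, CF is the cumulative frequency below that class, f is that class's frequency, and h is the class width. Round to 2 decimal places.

626.36

N = 81; target position k = 90/100 · 81 = 72.9.
Cumulative frequencies: 21, 40, 48, 70, 81.
Observation 72.9 falls in the class 600 – <700.
L = 600, CF = 70, f = 11, h = 100.
P90 = 600 + ((72.9 − 70)/11)·100 = 600 + 26.3636 = 626.364.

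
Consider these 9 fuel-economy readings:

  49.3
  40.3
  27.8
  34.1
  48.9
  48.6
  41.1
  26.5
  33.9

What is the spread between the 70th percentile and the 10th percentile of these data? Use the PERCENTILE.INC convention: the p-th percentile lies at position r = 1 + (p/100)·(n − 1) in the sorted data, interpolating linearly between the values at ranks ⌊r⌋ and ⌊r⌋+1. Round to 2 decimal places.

18.06

Sorted: 26.5, 27.8, 33.9, 34.1, 40.3, 41.1, 48.6, 48.9, 49.3.
n = 9.
P10: r = 1.8; ranks 1–2 are 26.5, 27.8; interpolating gives 27.54.
P70: r = 6.6; ranks 6–7 are 41.1, 48.6; interpolating gives 45.6.
Difference: 45.6 − 27.54 = 18.06.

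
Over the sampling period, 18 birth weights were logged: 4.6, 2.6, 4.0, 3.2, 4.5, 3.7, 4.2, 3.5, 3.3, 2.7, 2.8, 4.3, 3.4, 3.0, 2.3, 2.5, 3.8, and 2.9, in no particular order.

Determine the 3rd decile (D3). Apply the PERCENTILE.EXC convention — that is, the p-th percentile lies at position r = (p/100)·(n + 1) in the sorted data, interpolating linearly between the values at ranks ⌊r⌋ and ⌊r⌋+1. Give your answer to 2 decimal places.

Sorted: 2.3, 2.5, 2.6, 2.7, 2.8, 2.9, 3.0, 3.2, 3.3, 3.4, 3.5, 3.7, 3.8, 4.0, 4.2, 4.3, 4.5, 4.6.
n = 18.
r = (30/100)·(18 + 1) = 5.7.
Rank 5 is 2.8 and rank 6 is 2.9.
Interpolate: 2.8 + 0.7·(2.9 − 2.8) = 2.8 + 0.7·0.1 = 2.87.

2.87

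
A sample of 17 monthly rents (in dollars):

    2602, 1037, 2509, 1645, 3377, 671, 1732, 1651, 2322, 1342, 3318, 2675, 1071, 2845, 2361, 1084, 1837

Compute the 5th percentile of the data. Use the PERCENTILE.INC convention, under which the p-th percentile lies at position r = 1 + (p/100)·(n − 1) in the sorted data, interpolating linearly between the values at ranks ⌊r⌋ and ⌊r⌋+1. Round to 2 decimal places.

963.80

Sorted: 671, 1037, 1071, 1084, 1342, 1645, 1651, 1732, 1837, 2322, 2361, 2509, 2602, 2675, 2845, 3318, 3377.
n = 17.
r = 1 + (5/100)·(17 − 1) = 1 + 0.8 = 1.8.
Rank 1 is 671 and rank 2 is 1037.
Interpolate: 671 + 0.8·(1037 − 671) = 671 + 0.8·366 = 963.8.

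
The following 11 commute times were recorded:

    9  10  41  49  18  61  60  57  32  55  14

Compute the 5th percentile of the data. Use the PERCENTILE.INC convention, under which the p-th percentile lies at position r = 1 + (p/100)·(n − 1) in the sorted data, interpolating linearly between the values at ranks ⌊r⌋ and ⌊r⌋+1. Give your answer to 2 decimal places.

Sorted: 9, 10, 14, 18, 32, 41, 49, 55, 57, 60, 61.
n = 11.
r = 1 + (5/100)·(11 − 1) = 1 + 0.5 = 1.5.
Rank 1 is 9 and rank 2 is 10.
Interpolate: 9 + 0.5·(10 − 9) = 9 + 0.5·1 = 9.5.

9.50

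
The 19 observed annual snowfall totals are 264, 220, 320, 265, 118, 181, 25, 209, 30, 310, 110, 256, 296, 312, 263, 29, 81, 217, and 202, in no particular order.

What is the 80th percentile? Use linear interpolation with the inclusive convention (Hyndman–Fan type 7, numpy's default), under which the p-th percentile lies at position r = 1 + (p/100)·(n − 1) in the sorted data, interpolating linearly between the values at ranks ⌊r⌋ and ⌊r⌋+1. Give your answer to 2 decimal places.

Sorted: 25, 29, 30, 81, 110, 118, 181, 202, 209, 217, 220, 256, 263, 264, 265, 296, 310, 312, 320.
n = 19.
r = 1 + (80/100)·(19 − 1) = 1 + 14.4 = 15.4.
Rank 15 is 265 and rank 16 is 296.
Interpolate: 265 + 0.4·(296 − 265) = 265 + 0.4·31 = 277.4.

277.40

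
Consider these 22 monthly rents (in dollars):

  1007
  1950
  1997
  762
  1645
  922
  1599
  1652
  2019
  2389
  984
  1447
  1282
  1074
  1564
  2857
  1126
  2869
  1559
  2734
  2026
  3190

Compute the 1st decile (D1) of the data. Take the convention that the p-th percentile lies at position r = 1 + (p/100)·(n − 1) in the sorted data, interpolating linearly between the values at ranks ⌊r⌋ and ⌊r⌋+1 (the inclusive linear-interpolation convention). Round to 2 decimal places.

986.30

Sorted: 762, 922, 984, 1007, 1074, 1126, 1282, 1447, 1559, 1564, 1599, 1645, 1652, 1950, 1997, 2019, 2026, 2389, 2734, 2857, 2869, 3190.
n = 22.
r = 1 + (10/100)·(22 − 1) = 1 + 2.1 = 3.1.
Rank 3 is 984 and rank 4 is 1007.
Interpolate: 984 + 0.1·(1007 − 984) = 984 + 0.1·23 = 986.3.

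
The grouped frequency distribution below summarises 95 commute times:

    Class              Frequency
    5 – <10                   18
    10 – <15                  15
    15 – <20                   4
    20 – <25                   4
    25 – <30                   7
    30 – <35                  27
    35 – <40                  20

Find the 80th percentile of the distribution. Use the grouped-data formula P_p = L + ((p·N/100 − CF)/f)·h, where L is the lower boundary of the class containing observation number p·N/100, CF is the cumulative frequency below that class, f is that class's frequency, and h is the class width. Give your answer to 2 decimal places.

35.25

N = 95; target position k = 80/100 · 95 = 76.
Cumulative frequencies: 18, 33, 37, 41, 48, 75, 95.
Observation 76 falls in the class 35 – <40.
L = 35, CF = 75, f = 20, h = 5.
P80 = 35 + ((76 − 75)/20)·5 = 35 + 0.25 = 35.25.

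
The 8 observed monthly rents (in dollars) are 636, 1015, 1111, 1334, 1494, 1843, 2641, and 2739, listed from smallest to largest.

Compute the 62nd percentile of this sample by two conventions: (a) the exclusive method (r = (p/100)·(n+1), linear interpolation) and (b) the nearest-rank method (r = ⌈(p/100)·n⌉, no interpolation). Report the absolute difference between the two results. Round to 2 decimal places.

n = 8.
(a) r = 5.58; between ranks 5 (1494) and 6 (1843): 1696.42.
(b) the nearest-rank method: rank 5 → 1494.
|1696.42 − 1494| = 202.42.

202.42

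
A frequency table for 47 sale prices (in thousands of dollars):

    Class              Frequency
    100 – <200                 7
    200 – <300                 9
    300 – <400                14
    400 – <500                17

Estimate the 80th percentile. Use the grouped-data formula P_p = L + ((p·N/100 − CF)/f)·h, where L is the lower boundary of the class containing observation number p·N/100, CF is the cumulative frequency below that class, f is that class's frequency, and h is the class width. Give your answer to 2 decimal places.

444.71

N = 47; target position k = 80/100 · 47 = 37.6.
Cumulative frequencies: 7, 16, 30, 47.
Observation 37.6 falls in the class 400 – <500.
L = 400, CF = 30, f = 17, h = 100.
P80 = 400 + ((37.6 − 30)/17)·100 = 400 + 44.7059 = 444.706.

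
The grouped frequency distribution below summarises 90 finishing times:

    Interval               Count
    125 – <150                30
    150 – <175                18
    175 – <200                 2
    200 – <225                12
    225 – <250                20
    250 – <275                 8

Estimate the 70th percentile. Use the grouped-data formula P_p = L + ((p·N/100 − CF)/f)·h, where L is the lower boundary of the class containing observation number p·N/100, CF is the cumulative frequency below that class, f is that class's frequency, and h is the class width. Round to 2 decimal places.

N = 90; target position k = 70/100 · 90 = 63.
Cumulative frequencies: 30, 48, 50, 62, 82, 90.
Observation 63 falls in the class 225 – <250.
L = 225, CF = 62, f = 20, h = 25.
P70 = 225 + ((63 − 62)/20)·25 = 225 + 1.25 = 226.25.

226.25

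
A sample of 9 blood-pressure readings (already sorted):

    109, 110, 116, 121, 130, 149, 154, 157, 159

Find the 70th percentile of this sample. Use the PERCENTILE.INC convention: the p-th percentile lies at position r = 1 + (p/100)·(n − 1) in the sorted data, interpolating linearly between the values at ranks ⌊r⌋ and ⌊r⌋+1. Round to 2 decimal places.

n = 9.
r = 1 + (70/100)·(9 − 1) = 1 + 5.6 = 6.6.
Rank 6 is 149 and rank 7 is 154.
Interpolate: 149 + 0.6·(154 − 149) = 149 + 0.6·5 = 152.

152.00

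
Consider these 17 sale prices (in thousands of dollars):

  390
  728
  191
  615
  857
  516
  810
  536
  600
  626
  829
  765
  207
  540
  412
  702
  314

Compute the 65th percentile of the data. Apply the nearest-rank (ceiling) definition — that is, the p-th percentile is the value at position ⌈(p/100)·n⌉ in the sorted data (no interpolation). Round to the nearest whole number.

Sorted: 191, 207, 314, 390, 412, 516, 536, 540, 600, 615, 626, 702, 728, 765, 810, 829, 857.
n = 17.
Position = ⌈65/100 · 17⌉ = ⌈11.05⌉ = 12.
The value at rank 12 is 702.

702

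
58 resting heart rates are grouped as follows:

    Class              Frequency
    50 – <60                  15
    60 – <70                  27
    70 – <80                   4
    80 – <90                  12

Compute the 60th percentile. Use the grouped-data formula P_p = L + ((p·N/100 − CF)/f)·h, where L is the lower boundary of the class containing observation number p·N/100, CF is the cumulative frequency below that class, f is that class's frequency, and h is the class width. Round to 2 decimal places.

67.33

N = 58; target position k = 60/100 · 58 = 34.8.
Cumulative frequencies: 15, 42, 46, 58.
Observation 34.8 falls in the class 60 – <70.
L = 60, CF = 15, f = 27, h = 10.
P60 = 60 + ((34.8 − 15)/27)·10 = 60 + 7.33333 = 67.3333.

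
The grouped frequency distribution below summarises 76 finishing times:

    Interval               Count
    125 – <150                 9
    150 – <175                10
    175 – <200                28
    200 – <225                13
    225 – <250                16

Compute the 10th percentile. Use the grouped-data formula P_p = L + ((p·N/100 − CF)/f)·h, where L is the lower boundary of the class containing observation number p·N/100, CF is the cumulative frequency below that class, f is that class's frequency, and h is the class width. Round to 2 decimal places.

N = 76; target position k = 10/100 · 76 = 7.6.
Cumulative frequencies: 9, 19, 47, 60, 76.
Observation 7.6 falls in the class 125 – <150.
L = 125, CF = 0, f = 9, h = 25.
P10 = 125 + ((7.6 − 0)/9)·25 = 125 + 21.1111 = 146.111.

146.11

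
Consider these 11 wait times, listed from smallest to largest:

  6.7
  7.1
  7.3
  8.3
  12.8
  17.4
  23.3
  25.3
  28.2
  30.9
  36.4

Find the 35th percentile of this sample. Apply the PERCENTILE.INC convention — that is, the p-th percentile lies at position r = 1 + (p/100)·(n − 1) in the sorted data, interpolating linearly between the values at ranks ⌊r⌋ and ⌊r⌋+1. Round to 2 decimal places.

10.55

n = 11.
r = 1 + (35/100)·(11 − 1) = 1 + 3.5 = 4.5.
Rank 4 is 8.3 and rank 5 is 12.8.
Interpolate: 8.3 + 0.5·(12.8 − 8.3) = 8.3 + 0.5·4.5 = 10.55.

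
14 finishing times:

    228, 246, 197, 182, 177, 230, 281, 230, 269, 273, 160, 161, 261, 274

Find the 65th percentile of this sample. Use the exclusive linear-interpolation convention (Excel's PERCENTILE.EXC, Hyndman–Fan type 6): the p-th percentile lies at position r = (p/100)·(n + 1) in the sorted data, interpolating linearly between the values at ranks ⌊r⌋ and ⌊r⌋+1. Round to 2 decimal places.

Sorted: 160, 161, 177, 182, 197, 228, 230, 230, 246, 261, 269, 273, 274, 281.
n = 14.
r = (65/100)·(14 + 1) = 9.75.
Rank 9 is 246 and rank 10 is 261.
Interpolate: 246 + 0.75·(261 − 246) = 246 + 0.75·15 = 257.25.

257.25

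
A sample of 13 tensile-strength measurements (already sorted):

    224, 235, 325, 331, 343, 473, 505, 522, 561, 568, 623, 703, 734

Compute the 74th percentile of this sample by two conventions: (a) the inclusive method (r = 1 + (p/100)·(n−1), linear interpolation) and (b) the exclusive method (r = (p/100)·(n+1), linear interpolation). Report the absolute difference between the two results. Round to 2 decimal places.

n = 13.
(a) r = 9.88; between ranks 9 (561) and 10 (568): 567.16.
(b) r = 10.36; between ranks 10 (568) and 11 (623): 587.8.
|567.16 − 587.8| = 20.64.

20.64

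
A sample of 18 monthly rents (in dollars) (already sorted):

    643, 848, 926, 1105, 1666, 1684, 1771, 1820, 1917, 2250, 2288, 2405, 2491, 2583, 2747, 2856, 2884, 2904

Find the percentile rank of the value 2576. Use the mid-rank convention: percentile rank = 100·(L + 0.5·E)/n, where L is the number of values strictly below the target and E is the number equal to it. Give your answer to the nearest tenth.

72.2

Count below 2576: L = 13; count equal: E = 0; n = 18.
Percentile rank = 100·(13 + 0.5·0)/18 = 100·13/18 = 72.22.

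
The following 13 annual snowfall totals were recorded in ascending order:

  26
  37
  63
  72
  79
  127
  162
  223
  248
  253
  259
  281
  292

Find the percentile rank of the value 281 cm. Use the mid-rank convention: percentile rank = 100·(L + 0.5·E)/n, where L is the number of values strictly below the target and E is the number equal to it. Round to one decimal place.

88.5

Count below 281: L = 11; count equal: E = 1; n = 13.
Percentile rank = 100·(11 + 0.5·1)/13 = 100·11.5/13 = 88.46.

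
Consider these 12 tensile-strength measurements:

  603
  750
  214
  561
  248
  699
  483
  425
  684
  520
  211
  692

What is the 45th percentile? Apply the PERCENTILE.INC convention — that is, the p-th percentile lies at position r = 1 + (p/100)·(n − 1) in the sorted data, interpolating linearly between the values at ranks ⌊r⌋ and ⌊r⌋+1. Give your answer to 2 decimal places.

Sorted: 211, 214, 248, 425, 483, 520, 561, 603, 684, 692, 699, 750.
n = 12.
r = 1 + (45/100)·(12 − 1) = 1 + 4.95 = 5.95.
Rank 5 is 483 and rank 6 is 520.
Interpolate: 483 + 0.95·(520 − 483) = 483 + 0.95·37 = 518.15.

518.15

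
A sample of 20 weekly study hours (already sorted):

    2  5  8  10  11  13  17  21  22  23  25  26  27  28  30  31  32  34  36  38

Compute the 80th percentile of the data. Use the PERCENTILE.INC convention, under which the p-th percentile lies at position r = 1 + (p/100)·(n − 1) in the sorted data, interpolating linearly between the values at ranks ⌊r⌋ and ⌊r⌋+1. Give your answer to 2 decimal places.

31.20

n = 20.
r = 1 + (80/100)·(20 − 1) = 1 + 15.2 = 16.2.
Rank 16 is 31 and rank 17 is 32.
Interpolate: 31 + 0.2·(32 − 31) = 31 + 0.2·1 = 31.2.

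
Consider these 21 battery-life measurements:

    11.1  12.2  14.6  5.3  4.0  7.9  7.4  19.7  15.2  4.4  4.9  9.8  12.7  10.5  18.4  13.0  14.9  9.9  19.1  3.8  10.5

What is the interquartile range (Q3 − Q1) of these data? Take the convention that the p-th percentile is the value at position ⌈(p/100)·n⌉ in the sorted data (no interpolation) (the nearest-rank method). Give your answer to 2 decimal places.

Sorted: 3.8, 4.0, 4.4, 4.9, 5.3, 7.4, 7.9, 9.8, 9.9, 10.5, 10.5, 11.1, 12.2, 12.7, 13.0, 14.6, 14.9, 15.2, 18.4, 19.1, 19.7.
n = 21.
P25: rank ⌈25/100·21⌉ = 6 → 7.4.
P75: rank ⌈75/100·21⌉ = 16 → 14.6.
Difference: 14.6 − 7.4 = 7.2.

7.20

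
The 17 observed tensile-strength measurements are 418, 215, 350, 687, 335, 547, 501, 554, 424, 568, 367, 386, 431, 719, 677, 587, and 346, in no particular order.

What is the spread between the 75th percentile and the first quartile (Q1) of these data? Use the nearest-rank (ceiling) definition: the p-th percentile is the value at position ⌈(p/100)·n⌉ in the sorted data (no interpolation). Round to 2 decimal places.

Sorted: 215, 335, 346, 350, 367, 386, 418, 424, 431, 501, 547, 554, 568, 587, 677, 687, 719.
n = 17.
P25: rank ⌈25/100·17⌉ = 5 → 367.
P75: rank ⌈75/100·17⌉ = 13 → 568.
Difference: 568 − 367 = 201.

201.00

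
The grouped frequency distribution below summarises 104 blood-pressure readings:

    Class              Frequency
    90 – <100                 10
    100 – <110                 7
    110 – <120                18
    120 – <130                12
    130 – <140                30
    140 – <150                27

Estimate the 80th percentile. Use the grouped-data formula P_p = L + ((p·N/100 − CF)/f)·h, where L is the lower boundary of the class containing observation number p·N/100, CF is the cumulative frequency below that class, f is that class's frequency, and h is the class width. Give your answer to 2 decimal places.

142.30

N = 104; target position k = 80/100 · 104 = 83.2.
Cumulative frequencies: 10, 17, 35, 47, 77, 104.
Observation 83.2 falls in the class 140 – <150.
L = 140, CF = 77, f = 27, h = 10.
P80 = 140 + ((83.2 − 77)/27)·10 = 140 + 2.2963 = 142.296.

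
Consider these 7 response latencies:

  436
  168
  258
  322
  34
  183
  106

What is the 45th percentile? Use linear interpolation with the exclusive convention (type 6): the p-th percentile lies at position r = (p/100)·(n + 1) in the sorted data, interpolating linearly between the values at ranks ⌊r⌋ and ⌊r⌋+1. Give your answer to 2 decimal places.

Sorted: 34, 106, 168, 183, 258, 322, 436.
n = 7.
r = (45/100)·(7 + 1) = 3.6.
Rank 3 is 168 and rank 4 is 183.
Interpolate: 168 + 0.6·(183 − 168) = 168 + 0.6·15 = 177.

177.00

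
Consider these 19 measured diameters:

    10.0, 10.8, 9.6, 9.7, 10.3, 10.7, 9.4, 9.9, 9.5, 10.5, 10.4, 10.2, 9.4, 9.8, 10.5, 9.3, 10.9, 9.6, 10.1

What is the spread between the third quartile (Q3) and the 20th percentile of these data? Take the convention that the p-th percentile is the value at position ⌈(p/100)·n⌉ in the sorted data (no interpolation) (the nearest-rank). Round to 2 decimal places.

Sorted: 9.3, 9.4, 9.4, 9.5, 9.6, 9.6, 9.7, 9.8, 9.9, 10.0, 10.1, 10.2, 10.3, 10.4, 10.5, 10.5, 10.7, 10.8, 10.9.
n = 19.
P20: rank ⌈20/100·19⌉ = 4 → 9.5.
P75: rank ⌈75/100·19⌉ = 15 → 10.5.
Difference: 10.5 − 9.5 = 1.

1.00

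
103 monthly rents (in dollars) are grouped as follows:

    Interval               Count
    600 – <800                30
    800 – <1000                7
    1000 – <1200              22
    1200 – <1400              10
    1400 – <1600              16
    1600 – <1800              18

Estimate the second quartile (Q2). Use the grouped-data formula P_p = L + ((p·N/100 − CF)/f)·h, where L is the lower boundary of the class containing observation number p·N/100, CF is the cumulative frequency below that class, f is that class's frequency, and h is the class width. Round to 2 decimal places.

1131.82

N = 103; target position k = 50/100 · 103 = 51.5.
Cumulative frequencies: 30, 37, 59, 69, 85, 103.
Observation 51.5 falls in the class 1000 – <1200.
L = 1000, CF = 37, f = 22, h = 200.
P50 = 1000 + ((51.5 − 37)/22)·200 = 1000 + 131.818 = 1131.82.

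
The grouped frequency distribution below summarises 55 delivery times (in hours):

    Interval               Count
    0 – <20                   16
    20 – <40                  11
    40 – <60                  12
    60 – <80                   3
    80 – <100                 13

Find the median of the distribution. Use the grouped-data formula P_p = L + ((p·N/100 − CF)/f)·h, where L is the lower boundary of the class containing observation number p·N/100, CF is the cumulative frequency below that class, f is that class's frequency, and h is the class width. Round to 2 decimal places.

40.83

N = 55; target position k = 50/100 · 55 = 27.5.
Cumulative frequencies: 16, 27, 39, 42, 55.
Observation 27.5 falls in the class 40 – <60.
L = 40, CF = 27, f = 12, h = 20.
P50 = 40 + ((27.5 − 27)/12)·20 = 40 + 0.833333 = 40.8333.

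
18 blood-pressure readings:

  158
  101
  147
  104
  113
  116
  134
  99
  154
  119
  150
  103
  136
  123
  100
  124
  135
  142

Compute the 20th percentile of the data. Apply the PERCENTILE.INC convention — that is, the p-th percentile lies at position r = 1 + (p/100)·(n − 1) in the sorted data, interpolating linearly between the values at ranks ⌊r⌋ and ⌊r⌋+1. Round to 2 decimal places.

Sorted: 99, 100, 101, 103, 104, 113, 116, 119, 123, 124, 134, 135, 136, 142, 147, 150, 154, 158.
n = 18.
r = 1 + (20/100)·(18 − 1) = 1 + 3.4 = 4.4.
Rank 4 is 103 and rank 5 is 104.
Interpolate: 103 + 0.4·(104 − 103) = 103 + 0.4·1 = 103.4.

103.40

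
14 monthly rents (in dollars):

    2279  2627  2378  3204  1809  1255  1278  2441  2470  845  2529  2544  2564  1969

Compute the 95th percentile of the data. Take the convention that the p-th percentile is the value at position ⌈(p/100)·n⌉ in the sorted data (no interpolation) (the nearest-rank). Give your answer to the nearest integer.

3204

Sorted: 845, 1255, 1278, 1809, 1969, 2279, 2378, 2441, 2470, 2529, 2544, 2564, 2627, 3204.
n = 14.
Position = ⌈95/100 · 14⌉ = ⌈13.3⌉ = 14.
The value at rank 14 is 3204.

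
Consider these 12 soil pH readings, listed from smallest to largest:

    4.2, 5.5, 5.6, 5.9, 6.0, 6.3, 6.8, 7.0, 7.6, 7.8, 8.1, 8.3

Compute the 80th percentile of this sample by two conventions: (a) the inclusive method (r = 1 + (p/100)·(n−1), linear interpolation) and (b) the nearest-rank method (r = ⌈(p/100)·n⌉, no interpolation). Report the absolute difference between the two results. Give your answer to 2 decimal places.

0.04

n = 12.
(a) r = 9.8; between ranks 9 (7.6) and 10 (7.8): 7.76.
(b) the nearest-rank method: rank 10 → 7.8.
|7.76 − 7.8| = 0.04.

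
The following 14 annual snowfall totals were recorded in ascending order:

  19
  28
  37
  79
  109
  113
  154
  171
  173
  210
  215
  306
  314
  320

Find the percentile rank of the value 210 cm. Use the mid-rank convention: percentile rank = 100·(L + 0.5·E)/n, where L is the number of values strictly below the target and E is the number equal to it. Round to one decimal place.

67.9

Count below 210: L = 9; count equal: E = 1; n = 14.
Percentile rank = 100·(9 + 0.5·1)/14 = 100·9.5/14 = 67.86.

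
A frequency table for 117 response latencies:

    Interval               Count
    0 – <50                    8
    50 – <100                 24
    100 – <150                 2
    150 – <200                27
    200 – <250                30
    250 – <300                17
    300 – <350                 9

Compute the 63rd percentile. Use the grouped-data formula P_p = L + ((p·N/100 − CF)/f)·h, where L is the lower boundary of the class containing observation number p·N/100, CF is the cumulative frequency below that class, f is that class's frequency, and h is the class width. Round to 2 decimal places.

221.18

N = 117; target position k = 63/100 · 117 = 73.71.
Cumulative frequencies: 8, 32, 34, 61, 91, 108, 117.
Observation 73.71 falls in the class 200 – <250.
L = 200, CF = 61, f = 30, h = 50.
P63 = 200 + ((73.71 − 61)/30)·50 = 200 + 21.1833 = 221.183.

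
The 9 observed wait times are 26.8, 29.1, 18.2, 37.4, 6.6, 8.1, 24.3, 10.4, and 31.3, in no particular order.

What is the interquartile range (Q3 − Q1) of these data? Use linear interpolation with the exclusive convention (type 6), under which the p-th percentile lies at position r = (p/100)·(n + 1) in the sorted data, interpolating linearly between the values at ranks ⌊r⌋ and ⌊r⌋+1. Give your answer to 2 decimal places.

Sorted: 6.6, 8.1, 10.4, 18.2, 24.3, 26.8, 29.1, 31.3, 37.4.
n = 9.
P25: r = 2.5; ranks 2–3 are 8.1, 10.4; interpolating gives 9.25.
P75: r = 7.5; ranks 7–8 are 29.1, 31.3; interpolating gives 30.2.
Difference: 30.2 − 9.25 = 20.95.

20.95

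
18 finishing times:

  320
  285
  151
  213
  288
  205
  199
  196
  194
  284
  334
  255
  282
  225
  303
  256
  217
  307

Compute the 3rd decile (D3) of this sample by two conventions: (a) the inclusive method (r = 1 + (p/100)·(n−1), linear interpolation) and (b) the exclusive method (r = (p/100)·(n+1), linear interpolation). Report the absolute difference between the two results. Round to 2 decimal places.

Sorted: 151, 194, 196, 199, 205, 213, 217, 225, 255, 256, 282, 284, 285, 288, 303, 307, 320, 334.
n = 18.
(a) r = 6.1; between ranks 6 (213) and 7 (217): 213.4.
(b) r = 5.7; between ranks 5 (205) and 6 (213): 210.6.
|213.4 − 210.6| = 2.8.

2.80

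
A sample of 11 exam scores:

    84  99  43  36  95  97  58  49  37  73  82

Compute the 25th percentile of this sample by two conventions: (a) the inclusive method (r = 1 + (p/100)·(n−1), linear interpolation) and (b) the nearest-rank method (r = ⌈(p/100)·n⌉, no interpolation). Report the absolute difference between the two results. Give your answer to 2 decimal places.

Sorted: 36, 37, 43, 49, 58, 73, 82, 84, 95, 97, 99.
n = 11.
(a) r = 3.5; between ranks 3 (43) and 4 (49): 46.
(b) the nearest-rank method: rank 3 → 43.
|46 − 43| = 3.

3.00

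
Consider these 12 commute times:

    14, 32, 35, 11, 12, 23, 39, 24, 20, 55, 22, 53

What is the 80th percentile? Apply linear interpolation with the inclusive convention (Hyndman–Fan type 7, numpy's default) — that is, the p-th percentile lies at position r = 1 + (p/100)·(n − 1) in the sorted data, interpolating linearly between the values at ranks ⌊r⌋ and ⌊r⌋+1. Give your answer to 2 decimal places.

Sorted: 11, 12, 14, 20, 22, 23, 24, 32, 35, 39, 53, 55.
n = 12.
r = 1 + (80/100)·(12 − 1) = 1 + 8.8 = 9.8.
Rank 9 is 35 and rank 10 is 39.
Interpolate: 35 + 0.8·(39 − 35) = 35 + 0.8·4 = 38.2.

38.20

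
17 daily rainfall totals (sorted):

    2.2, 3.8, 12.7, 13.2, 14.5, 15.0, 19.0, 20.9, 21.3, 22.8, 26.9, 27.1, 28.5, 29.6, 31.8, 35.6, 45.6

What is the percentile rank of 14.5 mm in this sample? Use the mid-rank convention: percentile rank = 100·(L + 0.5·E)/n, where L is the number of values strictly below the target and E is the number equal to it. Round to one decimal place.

Count below 14.5: L = 4; count equal: E = 1; n = 17.
Percentile rank = 100·(4 + 0.5·1)/17 = 100·4.5/17 = 26.47.

26.5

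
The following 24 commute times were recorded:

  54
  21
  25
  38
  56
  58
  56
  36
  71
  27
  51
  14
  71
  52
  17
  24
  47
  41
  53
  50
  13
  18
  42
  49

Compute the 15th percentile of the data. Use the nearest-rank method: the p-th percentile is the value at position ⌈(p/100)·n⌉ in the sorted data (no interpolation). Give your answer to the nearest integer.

18

Sorted: 13, 14, 17, 18, 21, 24, 25, 27, 36, 38, 41, 42, 47, 49, 50, 51, 52, 53, 54, 56, 56, 58, 71, 71.
n = 24.
Position = ⌈15/100 · 24⌉ = ⌈3.6⌉ = 4.
The value at rank 4 is 18.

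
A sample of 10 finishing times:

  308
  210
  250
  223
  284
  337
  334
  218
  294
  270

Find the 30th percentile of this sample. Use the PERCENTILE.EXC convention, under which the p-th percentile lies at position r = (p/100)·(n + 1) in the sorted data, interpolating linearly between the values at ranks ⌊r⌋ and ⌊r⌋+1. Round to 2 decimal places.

231.10

Sorted: 210, 218, 223, 250, 270, 284, 294, 308, 334, 337.
n = 10.
r = (30/100)·(10 + 1) = 3.3.
Rank 3 is 223 and rank 4 is 250.
Interpolate: 223 + 0.3·(250 − 223) = 223 + 0.3·27 = 231.1.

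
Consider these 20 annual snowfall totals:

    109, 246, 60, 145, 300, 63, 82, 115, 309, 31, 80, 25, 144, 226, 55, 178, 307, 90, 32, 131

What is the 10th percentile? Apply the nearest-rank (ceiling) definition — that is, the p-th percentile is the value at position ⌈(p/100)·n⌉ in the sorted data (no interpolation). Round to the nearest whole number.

31

Sorted: 25, 31, 32, 55, 60, 63, 80, 82, 90, 109, 115, 131, 144, 145, 178, 226, 246, 300, 307, 309.
n = 20.
Position = ⌈10/100 · 20⌉ = ⌈2⌉ = 2.
The value at rank 2 is 31.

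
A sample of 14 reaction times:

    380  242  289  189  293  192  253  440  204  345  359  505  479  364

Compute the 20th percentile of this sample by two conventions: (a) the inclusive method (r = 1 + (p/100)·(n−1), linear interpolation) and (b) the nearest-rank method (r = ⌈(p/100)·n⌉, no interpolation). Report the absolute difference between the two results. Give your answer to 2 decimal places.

22.80

Sorted: 189, 192, 204, 242, 253, 289, 293, 345, 359, 364, 380, 440, 479, 505.
n = 14.
(a) r = 3.6; between ranks 3 (204) and 4 (242): 226.8.
(b) the nearest-rank method: rank 3 → 204.
|226.8 − 204| = 22.8.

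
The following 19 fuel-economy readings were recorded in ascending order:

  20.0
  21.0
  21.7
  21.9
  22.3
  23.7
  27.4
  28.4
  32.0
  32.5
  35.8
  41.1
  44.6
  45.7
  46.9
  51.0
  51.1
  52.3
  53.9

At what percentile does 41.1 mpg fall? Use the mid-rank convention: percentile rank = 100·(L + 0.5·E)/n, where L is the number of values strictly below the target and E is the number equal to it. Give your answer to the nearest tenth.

60.5

Count below 41.1: L = 11; count equal: E = 1; n = 19.
Percentile rank = 100·(11 + 0.5·1)/19 = 100·11.5/19 = 60.53.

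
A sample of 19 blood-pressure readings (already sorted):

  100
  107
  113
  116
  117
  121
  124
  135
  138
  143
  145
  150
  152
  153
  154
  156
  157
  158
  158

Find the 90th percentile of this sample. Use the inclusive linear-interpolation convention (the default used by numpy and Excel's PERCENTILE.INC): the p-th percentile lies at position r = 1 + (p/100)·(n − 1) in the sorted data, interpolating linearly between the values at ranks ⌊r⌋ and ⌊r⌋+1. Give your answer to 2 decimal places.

n = 19.
r = 1 + (90/100)·(19 − 1) = 1 + 16.2 = 17.2.
Rank 17 is 157 and rank 18 is 158.
Interpolate: 157 + 0.2·(158 − 157) = 157 + 0.2·1 = 157.2.

157.20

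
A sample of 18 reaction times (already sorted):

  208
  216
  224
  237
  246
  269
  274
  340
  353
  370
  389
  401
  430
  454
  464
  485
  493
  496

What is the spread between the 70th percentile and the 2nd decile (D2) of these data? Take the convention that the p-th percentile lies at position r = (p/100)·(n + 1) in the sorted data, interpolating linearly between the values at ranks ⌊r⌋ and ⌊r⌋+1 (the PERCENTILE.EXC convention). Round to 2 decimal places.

n = 18.
P20: r = 3.8; ranks 3–4 are 224, 237; interpolating gives 234.4.
P70: r = 13.3; ranks 13–14 are 430, 454; interpolating gives 437.2.
Difference: 437.2 − 234.4 = 202.8.

202.80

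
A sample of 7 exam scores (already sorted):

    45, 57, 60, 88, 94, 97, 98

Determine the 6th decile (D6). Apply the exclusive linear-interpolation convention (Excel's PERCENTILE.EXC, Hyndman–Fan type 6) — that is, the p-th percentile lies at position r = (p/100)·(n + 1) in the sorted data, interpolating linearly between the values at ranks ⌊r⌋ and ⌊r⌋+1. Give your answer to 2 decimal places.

n = 7.
r = (60/100)·(7 + 1) = 4.8.
Rank 4 is 88 and rank 5 is 94.
Interpolate: 88 + 0.8·(94 − 88) = 88 + 0.8·6 = 92.8.

92.80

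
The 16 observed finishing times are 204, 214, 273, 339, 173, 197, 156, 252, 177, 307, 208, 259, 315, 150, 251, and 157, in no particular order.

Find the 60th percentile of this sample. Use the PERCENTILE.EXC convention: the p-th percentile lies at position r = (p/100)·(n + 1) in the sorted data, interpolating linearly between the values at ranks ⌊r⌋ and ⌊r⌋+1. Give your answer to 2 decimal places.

Sorted: 150, 156, 157, 173, 177, 197, 204, 208, 214, 251, 252, 259, 273, 307, 315, 339.
n = 16.
r = (60/100)·(16 + 1) = 10.2.
Rank 10 is 251 and rank 11 is 252.
Interpolate: 251 + 0.2·(252 − 251) = 251 + 0.2·1 = 251.2.

251.20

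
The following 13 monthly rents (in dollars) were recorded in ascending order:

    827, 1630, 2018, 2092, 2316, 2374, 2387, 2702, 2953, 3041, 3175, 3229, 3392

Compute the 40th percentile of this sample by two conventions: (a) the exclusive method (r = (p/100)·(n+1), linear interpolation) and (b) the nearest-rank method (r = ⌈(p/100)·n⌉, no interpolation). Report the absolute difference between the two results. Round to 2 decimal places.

n = 13.
(a) r = 5.6; between ranks 5 (2316) and 6 (2374): 2350.8.
(b) the nearest-rank method: rank 6 → 2374.
|2350.8 − 2374| = 23.2.

23.20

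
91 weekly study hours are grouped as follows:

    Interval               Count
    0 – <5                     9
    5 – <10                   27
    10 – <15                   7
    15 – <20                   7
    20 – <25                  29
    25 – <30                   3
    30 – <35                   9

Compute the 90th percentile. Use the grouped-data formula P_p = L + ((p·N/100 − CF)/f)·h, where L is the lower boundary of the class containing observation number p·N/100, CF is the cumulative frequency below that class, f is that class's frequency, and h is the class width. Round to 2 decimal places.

29.83

N = 91; target position k = 90/100 · 91 = 81.9.
Cumulative frequencies: 9, 36, 43, 50, 79, 82, 91.
Observation 81.9 falls in the class 25 – <30.
L = 25, CF = 79, f = 3, h = 5.
P90 = 25 + ((81.9 − 79)/3)·5 = 25 + 4.83333 = 29.8333.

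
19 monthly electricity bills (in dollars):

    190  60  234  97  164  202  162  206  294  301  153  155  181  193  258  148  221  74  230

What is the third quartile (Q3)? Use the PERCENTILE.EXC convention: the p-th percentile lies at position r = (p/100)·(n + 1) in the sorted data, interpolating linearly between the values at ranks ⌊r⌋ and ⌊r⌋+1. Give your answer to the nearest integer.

230

Sorted: 60, 74, 97, 148, 153, 155, 162, 164, 181, 190, 193, 202, 206, 221, 230, 234, 258, 294, 301.
n = 19.
r = (75/100)·(19 + 1) = 15.
r is an integer, so P75 is the value at rank 15: 230.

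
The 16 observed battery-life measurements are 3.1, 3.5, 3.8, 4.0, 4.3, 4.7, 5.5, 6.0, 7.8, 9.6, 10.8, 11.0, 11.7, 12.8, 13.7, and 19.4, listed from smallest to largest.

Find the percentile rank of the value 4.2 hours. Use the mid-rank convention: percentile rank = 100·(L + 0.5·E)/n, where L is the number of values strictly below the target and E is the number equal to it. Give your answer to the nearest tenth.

Count below 4.2: L = 4; count equal: E = 0; n = 16.
Percentile rank = 100·(4 + 0.5·0)/16 = 100·4/16 = 25.

25.0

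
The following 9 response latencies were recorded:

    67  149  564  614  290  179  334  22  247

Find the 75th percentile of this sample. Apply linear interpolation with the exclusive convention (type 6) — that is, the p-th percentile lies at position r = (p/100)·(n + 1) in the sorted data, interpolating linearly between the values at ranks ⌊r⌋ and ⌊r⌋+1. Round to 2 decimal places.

Sorted: 22, 67, 149, 179, 247, 290, 334, 564, 614.
n = 9.
r = (75/100)·(9 + 1) = 7.5.
Rank 7 is 334 and rank 8 is 564.
Interpolate: 334 + 0.5·(564 − 334) = 334 + 0.5·230 = 449.

449.00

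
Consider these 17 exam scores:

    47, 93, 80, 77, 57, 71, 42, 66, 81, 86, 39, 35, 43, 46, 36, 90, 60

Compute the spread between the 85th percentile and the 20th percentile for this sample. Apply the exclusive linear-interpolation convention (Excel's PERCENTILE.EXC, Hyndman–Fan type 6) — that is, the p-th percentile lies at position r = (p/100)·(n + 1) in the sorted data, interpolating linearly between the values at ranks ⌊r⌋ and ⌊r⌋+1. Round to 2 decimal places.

46.40

Sorted: 35, 36, 39, 42, 43, 46, 47, 57, 60, 66, 71, 77, 80, 81, 86, 90, 93.
n = 17.
P20: r = 3.6; ranks 3–4 are 39, 42; interpolating gives 40.8.
P85: r = 15.3; ranks 15–16 are 86, 90; interpolating gives 87.2.
Difference: 87.2 − 40.8 = 46.4.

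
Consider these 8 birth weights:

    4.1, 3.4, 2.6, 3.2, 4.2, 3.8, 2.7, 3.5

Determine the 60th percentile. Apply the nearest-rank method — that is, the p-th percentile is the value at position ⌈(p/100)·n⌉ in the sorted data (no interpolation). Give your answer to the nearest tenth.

Sorted: 2.6, 2.7, 3.2, 3.4, 3.5, 3.8, 4.1, 4.2.
n = 8.
Position = ⌈60/100 · 8⌉ = ⌈4.8⌉ = 5.
The value at rank 5 is 3.5.

3.5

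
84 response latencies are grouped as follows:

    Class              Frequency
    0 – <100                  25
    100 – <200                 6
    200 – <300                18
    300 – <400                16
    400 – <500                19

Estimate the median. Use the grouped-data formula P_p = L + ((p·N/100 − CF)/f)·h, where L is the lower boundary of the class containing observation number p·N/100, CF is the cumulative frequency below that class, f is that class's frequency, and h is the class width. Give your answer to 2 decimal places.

261.11

N = 84; target position k = 50/100 · 84 = 42.
Cumulative frequencies: 25, 31, 49, 65, 84.
Observation 42 falls in the class 200 – <300.
L = 200, CF = 31, f = 18, h = 100.
P50 = 200 + ((42 − 31)/18)·100 = 200 + 61.1111 = 261.111.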